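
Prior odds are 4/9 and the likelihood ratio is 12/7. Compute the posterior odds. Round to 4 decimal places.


Posterior odds = prior odds * likelihood ratio
= (4/9) * (12/7)
= 48 / 63
= 0.7619

0.7619


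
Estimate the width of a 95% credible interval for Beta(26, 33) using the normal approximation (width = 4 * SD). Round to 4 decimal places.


For Beta(a,b): Var = ab/((a+b)^2(a+b+1))
Var = 0.0041, SD = 0.0641
Approximate 95% CI width = 4 * 0.0641 = 0.2564

0.2564


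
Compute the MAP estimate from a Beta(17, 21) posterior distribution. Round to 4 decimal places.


MAP = mode of Beta distribution
= (alpha - 1)/(alpha + beta - 2)
= (17-1)/(17+21-2)
= 16/36 = 0.4444

0.4444


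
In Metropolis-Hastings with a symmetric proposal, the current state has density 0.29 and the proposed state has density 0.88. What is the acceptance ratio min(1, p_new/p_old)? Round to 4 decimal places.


Ratio = p_new / p_old = 0.88 / 0.29 = 3.0345
Acceptance = min(1, 3.0345) = 1.0

1.0


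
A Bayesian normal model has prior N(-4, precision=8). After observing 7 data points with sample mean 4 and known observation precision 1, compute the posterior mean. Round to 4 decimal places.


Posterior mean = (prior_precision * prior_mean + n * data_precision * data_mean) / (prior_precision + n * data_precision)
Numerator = 8*-4 + 7*1*4 = -4
Denominator = 8 + 7*1 = 15
Posterior mean = -0.2667

-0.2667


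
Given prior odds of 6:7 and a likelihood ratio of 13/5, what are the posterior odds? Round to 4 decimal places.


Posterior odds = prior odds * LR
Prior odds = 6/7 = 0.8571
LR = 13/5 = 2.6
Posterior odds = 0.8571 * 2.6 = 2.2286

2.2286


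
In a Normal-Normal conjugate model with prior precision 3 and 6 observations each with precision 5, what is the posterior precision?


Posterior precision = prior precision + n * observation precision
= 3 + 6 * 5
= 3 + 30 = 33

33


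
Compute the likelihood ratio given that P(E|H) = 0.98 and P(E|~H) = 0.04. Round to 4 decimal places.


LR = P(E|H) / P(E|~H)
= 0.98 / 0.04 = 24.5

24.5


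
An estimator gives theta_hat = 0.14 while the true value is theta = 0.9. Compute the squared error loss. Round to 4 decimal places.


The squared error loss is (theta_hat - theta)^2
= (0.14 - 0.9)^2
= (-0.76)^2 = 0.5776

0.5776


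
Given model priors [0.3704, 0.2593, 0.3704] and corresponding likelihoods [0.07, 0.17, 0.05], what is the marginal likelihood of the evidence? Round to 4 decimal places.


P(E) = sum_i P(M_i) P(E|M_i)
= 0.0259 + 0.0441 + 0.0185
= 0.0885

0.0885


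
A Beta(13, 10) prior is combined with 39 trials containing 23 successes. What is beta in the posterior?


In conjugate updating:
beta_posterior = beta_prior + (n - k)
= 10 + (39 - 23)
= 10 + 16 = 26

26


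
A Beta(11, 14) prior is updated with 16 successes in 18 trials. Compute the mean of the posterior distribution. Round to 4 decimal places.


After update: Beta(27, 16)
Mean = 27 / (27 + 16) = 27 / 43
= 0.6279

0.6279


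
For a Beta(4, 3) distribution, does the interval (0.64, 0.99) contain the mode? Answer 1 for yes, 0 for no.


Mode of Beta(a,b) = (a-1)/(a+b-2)
= (4-1)/(4+3-2) = 0.6
Check: 0.64 <= 0.6 <= 0.99?
Result: 0

0


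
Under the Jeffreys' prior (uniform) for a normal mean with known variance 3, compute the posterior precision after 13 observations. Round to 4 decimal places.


Prior precision = 0 (flat prior).
Post. prec. = 0 + n/var = 13/3 = 4.3333

4.3333


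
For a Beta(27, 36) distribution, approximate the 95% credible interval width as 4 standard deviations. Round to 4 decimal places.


Variance of Beta(a,b) = ab / ((a+b)^2 * (a+b+1))
= 27*36 / ((63)^2 * 64)
= 0.0038
SD = sqrt(0.0038) = 0.0619
Width = 4 * SD = 0.2474

0.2474


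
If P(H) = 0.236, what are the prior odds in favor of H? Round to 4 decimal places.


Prior odds = P(H) / (1 - P(H))
= 0.236 / 0.764
= 0.3089

0.3089


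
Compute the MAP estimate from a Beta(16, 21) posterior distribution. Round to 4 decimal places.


MAP = mode of Beta distribution
= (alpha - 1)/(alpha + beta - 2)
= (16-1)/(16+21-2)
= 15/35 = 0.4286

0.4286


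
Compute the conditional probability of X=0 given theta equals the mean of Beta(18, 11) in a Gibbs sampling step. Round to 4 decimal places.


Mean of Beta(18, 11) = 0.6207
P(X=0 | theta=0.6207) = 0.3793

0.3793


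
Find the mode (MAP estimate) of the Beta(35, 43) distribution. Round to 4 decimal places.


For Beta(a,b) with a,b > 1:
Mode = (a-1)/(a+b-2) = (35-1)/(78-2)
= 34/76 = 0.4474

0.4474


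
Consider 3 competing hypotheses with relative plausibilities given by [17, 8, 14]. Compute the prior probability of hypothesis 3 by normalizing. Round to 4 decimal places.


Sum of weights = 17 + 8 + 14 = 39
Normalized prior for H3 = 14 / 39
= 0.359

0.359


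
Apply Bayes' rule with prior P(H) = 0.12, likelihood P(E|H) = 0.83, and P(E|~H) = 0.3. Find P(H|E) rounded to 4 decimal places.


Step 1: Compute marginal P(E) = P(E|H)P(H) + P(E|~H)P(~H)
= 0.83*0.12 + 0.3*0.88 = 0.3636
Step 2: P(H|E) = P(E|H)P(H)/P(E) = 0.0996/0.3636
= 0.2739

0.2739


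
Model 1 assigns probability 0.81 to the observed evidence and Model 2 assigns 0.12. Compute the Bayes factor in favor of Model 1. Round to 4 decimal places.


BF = P(data|M1) / P(data|M2)
= 0.81 / 0.12 = 6.75

6.75


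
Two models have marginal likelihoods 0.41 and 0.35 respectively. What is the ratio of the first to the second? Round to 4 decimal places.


Evidence ratio = 0.41 / 0.35
= 1.1714

1.1714


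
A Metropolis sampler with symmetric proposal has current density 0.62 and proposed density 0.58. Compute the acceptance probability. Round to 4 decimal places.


For symmetric proposals, acceptance = min(1, pi(x*)/pi(x))
= min(1, 0.58/0.62)
= min(1, 0.9355) = 0.9355

0.9355


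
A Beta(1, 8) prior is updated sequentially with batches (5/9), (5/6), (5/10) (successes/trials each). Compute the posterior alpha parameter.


Sequential conjugate updating is equivalent to a single batch update.
Total successes across all batches = 15
alpha_posterior = alpha_prior + total_successes = 1 + 15
= 16

16


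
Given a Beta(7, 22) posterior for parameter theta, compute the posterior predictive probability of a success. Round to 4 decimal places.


For a Beta-Bernoulli model, the predictive probability is the mean:
P(success) = 7/(7+22) = 7/29 = 0.2414

0.2414


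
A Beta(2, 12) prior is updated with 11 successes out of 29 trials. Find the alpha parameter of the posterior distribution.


In the Beta-Binomial conjugate update:
alpha_post = alpha_prior + successes
= 2 + 11
= 13

13


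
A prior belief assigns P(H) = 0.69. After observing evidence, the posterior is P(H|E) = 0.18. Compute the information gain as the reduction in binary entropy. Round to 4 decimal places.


H(prior) = -0.69*log2(0.69) - 0.31*log2(0.31)
= 0.8932
H(post) = -0.18*log2(0.18) - 0.82*log2(0.82)
= 0.6801
IG = 0.8932 - 0.6801 = 0.2131

0.2131


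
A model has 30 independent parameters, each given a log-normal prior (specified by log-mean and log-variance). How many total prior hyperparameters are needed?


Each log-normal prior needs 2 hyperparameters (log-mean and log-variance).
Total = 2 * 30 = 60

60


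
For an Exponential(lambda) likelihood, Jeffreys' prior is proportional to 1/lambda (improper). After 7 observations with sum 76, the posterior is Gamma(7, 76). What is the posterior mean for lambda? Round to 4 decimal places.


Posterior = Gamma(n, sum_x) = Gamma(7, 76)
Posterior mean = shape/rate = 7/76
= 0.0921

0.0921


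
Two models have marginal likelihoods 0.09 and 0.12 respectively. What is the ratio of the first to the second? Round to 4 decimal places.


Evidence ratio = 0.09 / 0.12
= 0.75

0.75


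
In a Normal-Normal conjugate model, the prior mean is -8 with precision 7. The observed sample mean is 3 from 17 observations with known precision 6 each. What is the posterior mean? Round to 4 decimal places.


Posterior precision = tau0 + n*tau = 7 + 17*6 = 109
Posterior mean = (tau0*mu0 + n*tau*xbar) / posterior_precision
= (7*-8 + 17*6*3) / 109
= 250 / 109 = 2.2936

2.2936


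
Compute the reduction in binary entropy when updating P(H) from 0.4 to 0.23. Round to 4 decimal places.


H_before = -p*log2(p) - (1-p)*log2(1-p) for p=0.4: 0.971
H_after for p=0.23: 0.778
Reduction = 0.971 - 0.778 = 0.1929

0.1929


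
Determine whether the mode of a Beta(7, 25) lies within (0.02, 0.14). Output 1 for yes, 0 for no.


First find the mode: (a-1)/(a+b-2) = 0.2
Is 0.2 in (0.02, 0.14)? 0

0


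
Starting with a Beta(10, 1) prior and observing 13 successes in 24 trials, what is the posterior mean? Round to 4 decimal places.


Posterior parameters: alpha = 10 + 13 = 23
beta = 1 + 11 = 12
Posterior mean = alpha / (alpha + beta) = 23 / 35
= 0.6571

0.6571


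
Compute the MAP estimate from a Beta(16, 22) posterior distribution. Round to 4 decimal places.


MAP = mode of Beta distribution
= (alpha - 1)/(alpha + beta - 2)
= (16-1)/(16+22-2)
= 15/36 = 0.4167

0.4167


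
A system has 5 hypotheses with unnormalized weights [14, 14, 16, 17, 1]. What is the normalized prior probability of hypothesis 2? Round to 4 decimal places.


The normalized prior is the weight divided by the total.
Total weight = 62
P(H2) = 14 / 62 = 0.2258

0.2258


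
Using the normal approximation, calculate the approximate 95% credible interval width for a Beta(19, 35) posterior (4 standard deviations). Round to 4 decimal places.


Var(Beta) = 19*35/(54^2 * 55) = 0.0041
SD = 0.0644
Width ~ 4*SD = 0.2576

0.2576


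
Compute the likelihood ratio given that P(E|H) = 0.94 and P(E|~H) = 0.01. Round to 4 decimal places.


LR = P(E|H) / P(E|~H)
= 0.94 / 0.01 = 94.0

94.0


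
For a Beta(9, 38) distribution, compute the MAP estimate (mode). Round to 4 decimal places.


MAP = mode = (a-1)/(a+b-2)
= (9-1)/(9+38-2)
= 8/45 = 0.1778

0.1778


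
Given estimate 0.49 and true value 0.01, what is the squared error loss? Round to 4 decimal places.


Squared error = (estimate - true)^2
Difference = 0.48
Loss = 0.48^2 = 0.2304

0.2304


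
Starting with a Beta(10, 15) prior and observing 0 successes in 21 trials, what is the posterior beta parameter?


Posterior beta = prior beta + failures
Failures = 21 - 0 = 21
beta_post = 15 + 21 = 36

36


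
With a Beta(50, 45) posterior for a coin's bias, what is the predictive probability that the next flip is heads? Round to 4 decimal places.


The predictive probability equals the posterior mean.
P(next = heads) = alpha / (alpha + beta)
= 50 / 95 = 0.5263

0.5263


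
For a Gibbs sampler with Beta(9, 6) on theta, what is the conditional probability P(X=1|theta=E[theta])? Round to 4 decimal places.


E[theta] = 9/(9+6) = 0.6
P(X=1|theta) = theta = 0.6

0.6


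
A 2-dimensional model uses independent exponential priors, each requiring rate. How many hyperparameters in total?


Per parameter: 1 (rate).
Total = 2 * 1 = 2

2


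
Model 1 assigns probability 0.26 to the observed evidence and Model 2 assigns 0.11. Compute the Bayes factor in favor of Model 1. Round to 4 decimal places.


BF = P(data|M1) / P(data|M2)
= 0.26 / 0.11 = 2.3636

2.3636


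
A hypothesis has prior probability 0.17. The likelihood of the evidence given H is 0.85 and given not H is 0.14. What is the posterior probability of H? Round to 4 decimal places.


Using Bayes' theorem:
P(E) = 0.17 * 0.85 + 0.83 * 0.14
P(E) = 0.2607
P(H|E) = (0.17 * 0.85) / 0.2607 = 0.5543

0.5543


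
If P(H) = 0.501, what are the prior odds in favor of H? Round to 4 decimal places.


Prior odds = P(H) / (1 - P(H))
= 0.501 / 0.499
= 1.004

1.004


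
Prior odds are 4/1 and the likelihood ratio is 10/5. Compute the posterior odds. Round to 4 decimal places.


Posterior odds = prior odds * likelihood ratio
= (4/1) * (10/5)
= 40 / 5
= 8.0

8.0


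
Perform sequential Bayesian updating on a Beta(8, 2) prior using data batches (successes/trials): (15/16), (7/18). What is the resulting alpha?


Accumulate successes: 22
Posterior alpha = prior alpha + sum of successes
= 8 + 22 = 30

30


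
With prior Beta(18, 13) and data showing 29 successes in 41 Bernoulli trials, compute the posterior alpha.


Conjugate update: alpha_posterior = alpha_prior + k
= 18 + 29 = 47

47


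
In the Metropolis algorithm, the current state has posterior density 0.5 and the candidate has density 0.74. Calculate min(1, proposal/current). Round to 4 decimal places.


Ratio = 0.74/0.5 = 1.48
Acceptance probability = min(1, 1.48)
= 1.0

1.0


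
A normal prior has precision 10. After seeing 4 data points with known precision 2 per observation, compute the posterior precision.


In the conjugate normal model, precisions add:
tau_posterior = tau_prior + n * tau_data
= 10 + 4*2 = 18

18


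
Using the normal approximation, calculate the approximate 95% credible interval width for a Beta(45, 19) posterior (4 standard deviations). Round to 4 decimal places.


Var(Beta) = 45*19/(64^2 * 65) = 0.0032
SD = 0.0567
Width ~ 4*SD = 0.2267

0.2267


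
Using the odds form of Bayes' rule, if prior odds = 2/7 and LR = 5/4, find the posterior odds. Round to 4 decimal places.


Bayes' rule in odds form: posterior odds = prior odds * LR
= (2 * 5) / (7 * 4)
= 10/28 = 0.3571

0.3571


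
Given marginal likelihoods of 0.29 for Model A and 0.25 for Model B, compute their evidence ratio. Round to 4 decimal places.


Ratio = ML(A) / ML(B) = 0.29/0.25
= 1.16

1.16


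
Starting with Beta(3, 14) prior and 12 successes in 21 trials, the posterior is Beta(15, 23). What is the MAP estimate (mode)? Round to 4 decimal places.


The mode of Beta(a, b) when a > 1 and b > 1 is (a-1)/(a+b-2)
= (15 - 1) / (15 + 23 - 2)
= 14 / 36
= 0.3889

0.3889


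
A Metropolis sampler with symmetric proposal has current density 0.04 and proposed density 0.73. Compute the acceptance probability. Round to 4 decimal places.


For symmetric proposals, acceptance = min(1, pi(x*)/pi(x))
= min(1, 0.73/0.04)
= min(1, 18.25) = 1.0

1.0


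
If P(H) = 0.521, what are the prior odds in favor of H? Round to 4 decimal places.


Prior odds = P(H) / (1 - P(H))
= 0.521 / 0.479
= 1.0877

1.0877


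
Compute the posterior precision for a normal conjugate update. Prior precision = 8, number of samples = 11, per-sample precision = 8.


tau_post = tau_0 + n * tau
= 8 + 11 * 8 = 96

96


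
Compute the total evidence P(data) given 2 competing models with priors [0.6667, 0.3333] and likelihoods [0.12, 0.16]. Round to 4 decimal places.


Marginal likelihood = sum P(model_i) * P(data|model_i)
Model 1: 0.6667 * 0.12 = 0.08
Model 2: 0.3333 * 0.16 = 0.0533
Total = 0.1333

0.1333


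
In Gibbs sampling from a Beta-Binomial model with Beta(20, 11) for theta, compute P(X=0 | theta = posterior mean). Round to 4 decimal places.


Posterior mean = alpha/(alpha+beta) = 20/31 = 0.6452
P(X=0|theta=mean) = 1 - theta = 0.3548

0.3548


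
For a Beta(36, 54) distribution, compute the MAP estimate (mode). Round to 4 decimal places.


MAP = mode = (a-1)/(a+b-2)
= (36-1)/(36+54-2)
= 35/88 = 0.3977

0.3977


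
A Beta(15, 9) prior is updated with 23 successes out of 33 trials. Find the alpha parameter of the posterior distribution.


In the Beta-Binomial conjugate update:
alpha_post = alpha_prior + successes
= 15 + 23
= 38

38


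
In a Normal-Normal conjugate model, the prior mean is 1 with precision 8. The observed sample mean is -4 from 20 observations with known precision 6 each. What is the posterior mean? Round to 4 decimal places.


Posterior precision = tau0 + n*tau = 8 + 20*6 = 128
Posterior mean = (tau0*mu0 + n*tau*xbar) / posterior_precision
= (8*1 + 20*6*-4) / 128
= -472 / 128 = -3.6875

-3.6875


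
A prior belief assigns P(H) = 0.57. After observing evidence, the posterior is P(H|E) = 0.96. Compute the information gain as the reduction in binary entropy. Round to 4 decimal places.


H(prior) = -0.57*log2(0.57) - 0.43*log2(0.43)
= 0.9858
H(post) = -0.96*log2(0.96) - 0.04*log2(0.04)
= 0.2423
IG = 0.9858 - 0.2423 = 0.7435

0.7435


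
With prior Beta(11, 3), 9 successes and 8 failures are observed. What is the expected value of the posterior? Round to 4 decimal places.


Posterior = Beta(20, 11)
E[theta] = alpha/(alpha+beta)
= 20/31 = 0.6452

0.6452


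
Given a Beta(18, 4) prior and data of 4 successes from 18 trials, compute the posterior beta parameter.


Number of failures = 18 - 4 = 14
Posterior beta = 4 + 14 = 18

18


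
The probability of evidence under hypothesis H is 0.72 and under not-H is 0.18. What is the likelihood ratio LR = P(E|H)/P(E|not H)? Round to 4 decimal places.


LR = 0.72 / 0.18
= 4.0

4.0


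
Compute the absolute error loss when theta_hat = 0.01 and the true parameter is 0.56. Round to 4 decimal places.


L = |theta_hat - theta_true|
= |0.01 - 0.56| = 0.55

0.55


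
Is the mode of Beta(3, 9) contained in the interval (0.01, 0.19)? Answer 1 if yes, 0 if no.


Mode = (a-1)/(a+b-2) = 2/10 = 0.2
Interval: (0.01, 0.19)
Contains mode? 0

0


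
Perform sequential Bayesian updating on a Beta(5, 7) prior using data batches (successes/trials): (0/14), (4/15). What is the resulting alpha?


Accumulate successes: 4
Posterior alpha = prior alpha + sum of successes
= 5 + 4 = 9

9


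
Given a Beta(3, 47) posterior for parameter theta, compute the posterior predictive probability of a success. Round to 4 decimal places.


For a Beta-Bernoulli model, the predictive probability is the mean:
P(success) = 3/(3+47) = 3/50 = 0.06

0.06


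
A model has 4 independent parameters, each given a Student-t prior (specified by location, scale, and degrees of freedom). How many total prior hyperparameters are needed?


Each Student-t prior needs 3 hyperparameters (location, scale, and degrees of freedom).
Total = 3 * 4 = 12

12


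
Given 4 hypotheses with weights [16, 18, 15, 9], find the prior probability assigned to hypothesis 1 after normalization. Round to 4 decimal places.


To normalize, divide each weight by the sum of all weights.
Sum = 58
Prior(H1) = 16/58 = 0.2759

0.2759


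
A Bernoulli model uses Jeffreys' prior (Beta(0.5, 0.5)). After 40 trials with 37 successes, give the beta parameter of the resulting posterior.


Posterior = Beta(prior_alpha + successes, prior_beta + failures)
= Beta(0.5 + 37, 0.5 + 3)
Posterior beta = 0.5 + (n - k) = 0.5 + 3 = 3.5

3.5


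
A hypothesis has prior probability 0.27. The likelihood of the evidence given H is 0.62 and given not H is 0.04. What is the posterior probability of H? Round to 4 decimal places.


Using Bayes' theorem:
P(E) = 0.27 * 0.62 + 0.73 * 0.04
P(E) = 0.1966
P(H|E) = (0.27 * 0.62) / 0.1966 = 0.8515

0.8515


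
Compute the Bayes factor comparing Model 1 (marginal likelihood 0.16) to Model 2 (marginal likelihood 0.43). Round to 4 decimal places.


BF12 = marginal likelihood of M1 / marginal likelihood of M2
= 0.16/0.43
= 0.3721

0.3721


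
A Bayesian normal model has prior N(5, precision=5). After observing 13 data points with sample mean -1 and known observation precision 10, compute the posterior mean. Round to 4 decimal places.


Posterior mean = (prior_precision * prior_mean + n * data_precision * data_mean) / (prior_precision + n * data_precision)
Numerator = 5*5 + 13*10*-1 = -105
Denominator = 5 + 13*10 = 135
Posterior mean = -0.7778

-0.7778


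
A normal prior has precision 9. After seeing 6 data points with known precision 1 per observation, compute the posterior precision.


In the conjugate normal model, precisions add:
tau_posterior = tau_prior + n * tau_data
= 9 + 6*1 = 15

15


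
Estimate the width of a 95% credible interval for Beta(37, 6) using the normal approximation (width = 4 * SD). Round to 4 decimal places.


For Beta(a,b): Var = ab/((a+b)^2(a+b+1))
Var = 0.0027, SD = 0.0522
Approximate 95% CI width = 4 * 0.0522 = 0.2089

0.2089


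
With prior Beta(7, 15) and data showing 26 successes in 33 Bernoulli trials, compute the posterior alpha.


Conjugate update: alpha_posterior = alpha_prior + k
= 7 + 26 = 33

33


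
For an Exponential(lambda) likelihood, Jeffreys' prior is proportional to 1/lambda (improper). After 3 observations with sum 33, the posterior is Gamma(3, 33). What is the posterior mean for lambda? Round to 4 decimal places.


Posterior = Gamma(n, sum_x) = Gamma(3, 33)
Posterior mean = shape/rate = 3/33
= 0.0909

0.0909


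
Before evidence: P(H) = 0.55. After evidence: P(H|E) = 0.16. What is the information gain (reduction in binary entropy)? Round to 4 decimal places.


Prior entropy = 0.9928
Posterior entropy = 0.6343
Information gain = 0.9928 - 0.6343 = 0.3585

0.3585


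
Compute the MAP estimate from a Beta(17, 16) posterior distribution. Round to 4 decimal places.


MAP = mode of Beta distribution
= (alpha - 1)/(alpha + beta - 2)
= (17-1)/(17+16-2)
= 16/31 = 0.5161

0.5161


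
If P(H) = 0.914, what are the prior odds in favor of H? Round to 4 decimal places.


Prior odds = P(H) / (1 - P(H))
= 0.914 / 0.086
= 10.6279

10.6279


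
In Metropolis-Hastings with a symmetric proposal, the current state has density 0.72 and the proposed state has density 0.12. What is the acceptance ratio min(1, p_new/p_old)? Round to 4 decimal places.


Ratio = p_new / p_old = 0.12 / 0.72 = 0.1667
Acceptance = min(1, 0.1667) = 0.1667

0.1667


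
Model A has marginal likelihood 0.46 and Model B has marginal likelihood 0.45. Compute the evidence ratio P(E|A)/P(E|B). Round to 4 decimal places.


Evidence ratio = P(E|A) / P(E|B)
= 0.46 / 0.45
= 1.0222

1.0222


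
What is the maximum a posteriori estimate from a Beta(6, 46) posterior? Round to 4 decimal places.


The MAP estimate equals the mode of the distribution.
Mode of Beta(a,b) = (a-1)/(a+b-2)
= 5/50
= 0.1

0.1


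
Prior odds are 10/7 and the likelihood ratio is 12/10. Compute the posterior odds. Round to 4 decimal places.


Posterior odds = prior odds * likelihood ratio
= (10/7) * (12/10)
= 120 / 70
= 1.7143

1.7143


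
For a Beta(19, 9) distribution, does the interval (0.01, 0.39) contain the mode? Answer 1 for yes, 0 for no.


Mode of Beta(a,b) = (a-1)/(a+b-2)
= (19-1)/(19+9-2) = 0.6923
Check: 0.01 <= 0.6923 <= 0.39?
Result: 0

0


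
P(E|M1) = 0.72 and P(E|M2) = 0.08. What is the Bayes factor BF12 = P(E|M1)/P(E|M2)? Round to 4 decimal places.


Bayes factor BF12 = P(E|M1) / P(E|M2)
= 0.72 / 0.08
= 9.0

9.0


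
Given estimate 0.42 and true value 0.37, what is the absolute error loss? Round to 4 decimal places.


Absolute error = |estimate - true|
= |0.05| = 0.05

0.05


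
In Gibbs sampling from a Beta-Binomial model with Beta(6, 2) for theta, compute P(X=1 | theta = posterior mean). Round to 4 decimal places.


Posterior mean = alpha/(alpha+beta) = 6/8 = 0.75
P(X=1|theta=mean) = theta = 0.75

0.75


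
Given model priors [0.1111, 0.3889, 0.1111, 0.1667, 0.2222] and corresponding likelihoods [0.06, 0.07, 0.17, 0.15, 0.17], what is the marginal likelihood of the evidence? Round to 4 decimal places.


P(E) = sum_i P(M_i) P(E|M_i)
= 0.0067 + 0.0272 + 0.0189 + 0.025 + 0.0378
= 0.1156

0.1156


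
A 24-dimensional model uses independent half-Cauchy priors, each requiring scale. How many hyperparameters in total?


Per parameter: 1 (scale).
Total = 24 * 1 = 24

24


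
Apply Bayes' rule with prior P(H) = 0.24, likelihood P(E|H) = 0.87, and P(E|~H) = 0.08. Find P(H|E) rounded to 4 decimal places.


Step 1: Compute marginal P(E) = P(E|H)P(H) + P(E|~H)P(~H)
= 0.87*0.24 + 0.08*0.76 = 0.2696
Step 2: P(H|E) = P(E|H)P(H)/P(E) = 0.2088/0.2696
= 0.7745

0.7745


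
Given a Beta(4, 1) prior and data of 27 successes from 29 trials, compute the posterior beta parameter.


Number of failures = 29 - 27 = 2
Posterior beta = 1 + 2 = 3

3


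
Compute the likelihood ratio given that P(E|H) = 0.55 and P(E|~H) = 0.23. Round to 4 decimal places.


LR = P(E|H) / P(E|~H)
= 0.55 / 0.23 = 2.3913

2.3913


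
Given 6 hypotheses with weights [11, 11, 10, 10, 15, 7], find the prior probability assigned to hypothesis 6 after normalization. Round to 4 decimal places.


To normalize, divide each weight by the sum of all weights.
Sum = 64
Prior(H6) = 7/64 = 0.1094

0.1094


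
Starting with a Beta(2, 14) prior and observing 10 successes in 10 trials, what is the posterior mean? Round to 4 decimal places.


Posterior parameters: alpha = 2 + 10 = 12
beta = 14 + 0 = 14
Posterior mean = alpha / (alpha + beta) = 12 / 26
= 0.4615

0.4615


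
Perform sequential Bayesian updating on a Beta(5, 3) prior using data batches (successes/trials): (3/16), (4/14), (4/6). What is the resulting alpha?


Accumulate successes: 11
Posterior alpha = prior alpha + sum of successes
= 5 + 11 = 16

16


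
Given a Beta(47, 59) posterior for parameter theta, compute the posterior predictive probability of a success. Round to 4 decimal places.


For a Beta-Bernoulli model, the predictive probability is the mean:
P(success) = 47/(47+59) = 47/106 = 0.4434

0.4434


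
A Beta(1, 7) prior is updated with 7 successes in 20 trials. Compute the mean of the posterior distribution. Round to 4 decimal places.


After update: Beta(8, 20)
Mean = 8 / (8 + 20) = 8 / 28
= 0.2857

0.2857


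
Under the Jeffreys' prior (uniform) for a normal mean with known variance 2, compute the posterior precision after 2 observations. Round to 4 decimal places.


Prior precision = 0 (flat prior).
Post. prec. = 0 + n/var = 2/2 = 1.0

1.0


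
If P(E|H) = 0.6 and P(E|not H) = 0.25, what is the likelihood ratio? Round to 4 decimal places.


Likelihood ratio = P(E|H) / P(E|not H)
= 0.6 / 0.25
= 2.4

2.4


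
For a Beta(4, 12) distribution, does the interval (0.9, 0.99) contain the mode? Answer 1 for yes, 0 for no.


Mode of Beta(a,b) = (a-1)/(a+b-2)
= (4-1)/(4+12-2) = 0.2143
Check: 0.9 <= 0.2143 <= 0.99?
Result: 0

0


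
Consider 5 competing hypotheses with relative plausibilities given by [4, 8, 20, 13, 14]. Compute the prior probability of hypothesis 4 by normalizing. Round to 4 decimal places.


Sum of weights = 4 + 8 + 20 + 13 + 14 = 59
Normalized prior for H4 = 13 / 59
= 0.2203

0.2203


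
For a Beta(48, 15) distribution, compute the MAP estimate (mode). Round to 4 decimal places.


MAP = mode = (a-1)/(a+b-2)
= (48-1)/(48+15-2)
= 47/61 = 0.7705

0.7705


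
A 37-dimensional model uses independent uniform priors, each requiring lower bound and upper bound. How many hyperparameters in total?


Per parameter: 2 (lower bound and upper bound).
Total = 37 * 2 = 74

74


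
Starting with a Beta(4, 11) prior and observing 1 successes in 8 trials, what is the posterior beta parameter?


Posterior beta = prior beta + failures
Failures = 8 - 1 = 7
beta_post = 11 + 7 = 18

18


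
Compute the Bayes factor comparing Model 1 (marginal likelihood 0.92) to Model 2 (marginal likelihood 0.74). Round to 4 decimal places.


BF12 = marginal likelihood of M1 / marginal likelihood of M2
= 0.92/0.74
= 1.2432

1.2432


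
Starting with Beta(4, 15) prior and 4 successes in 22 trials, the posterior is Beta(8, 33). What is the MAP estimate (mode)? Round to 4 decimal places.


The mode of Beta(a, b) when a > 1 and b > 1 is (a-1)/(a+b-2)
= (8 - 1) / (8 + 33 - 2)
= 7 / 39
= 0.1795

0.1795


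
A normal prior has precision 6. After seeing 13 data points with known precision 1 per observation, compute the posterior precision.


In the conjugate normal model, precisions add:
tau_posterior = tau_prior + n * tau_data
= 6 + 13*1 = 19

19


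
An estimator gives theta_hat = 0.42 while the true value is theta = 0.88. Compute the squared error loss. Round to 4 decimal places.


The squared error loss is (theta_hat - theta)^2
= (0.42 - 0.88)^2
= (-0.46)^2 = 0.2116

0.2116


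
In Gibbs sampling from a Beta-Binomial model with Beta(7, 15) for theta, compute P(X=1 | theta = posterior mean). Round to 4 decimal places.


Posterior mean = alpha/(alpha+beta) = 7/22 = 0.3182
P(X=1|theta=mean) = theta = 0.3182

0.3182


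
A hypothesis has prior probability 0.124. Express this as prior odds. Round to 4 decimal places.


Odds = P(H) / P(not H) = 0.124 / 0.876
= 0.1416

0.1416


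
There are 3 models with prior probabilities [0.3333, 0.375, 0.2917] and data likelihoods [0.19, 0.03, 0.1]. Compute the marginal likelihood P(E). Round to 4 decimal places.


P(E) = sum over models of P(M_i) * P(E|M_i)
= 0.3333*0.19 + 0.375*0.03 + 0.2917*0.1
= 0.1037

0.1037


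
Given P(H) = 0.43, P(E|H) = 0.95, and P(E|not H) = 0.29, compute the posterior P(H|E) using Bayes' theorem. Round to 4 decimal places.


By Bayes' theorem: P(H|E) = P(E|H)*P(H) / P(E)
P(E) = P(E|H)*P(H) + P(E|not H)*P(not H)
P(E) = 0.95*0.43 + 0.29*0.57 = 0.5738
P(H|E) = 0.95*0.43 / 0.5738 = 0.7119

0.7119


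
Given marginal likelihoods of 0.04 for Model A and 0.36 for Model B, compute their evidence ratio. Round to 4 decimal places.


Ratio = ML(A) / ML(B) = 0.04/0.36
= 0.1111

0.1111


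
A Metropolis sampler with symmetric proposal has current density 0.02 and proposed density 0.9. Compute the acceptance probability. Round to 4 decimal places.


For symmetric proposals, acceptance = min(1, pi(x*)/pi(x))
= min(1, 0.9/0.02)
= min(1, 45.0) = 1.0

1.0


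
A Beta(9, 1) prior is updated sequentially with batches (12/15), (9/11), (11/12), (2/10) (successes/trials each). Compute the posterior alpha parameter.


Sequential conjugate updating is equivalent to a single batch update.
Total successes across all batches = 34
alpha_posterior = alpha_prior + total_successes = 9 + 34
= 43

43


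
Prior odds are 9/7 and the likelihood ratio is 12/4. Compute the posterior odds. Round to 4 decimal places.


Posterior odds = prior odds * likelihood ratio
= (9/7) * (12/4)
= 108 / 28
= 3.8571

3.8571


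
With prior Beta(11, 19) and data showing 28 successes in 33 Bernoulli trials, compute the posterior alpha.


Conjugate update: alpha_posterior = alpha_prior + k
= 11 + 28 = 39

39


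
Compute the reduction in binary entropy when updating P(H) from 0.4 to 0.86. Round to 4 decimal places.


H_before = -p*log2(p) - (1-p)*log2(1-p) for p=0.4: 0.971
H_after for p=0.86: 0.5842
Reduction = 0.971 - 0.5842 = 0.3867

0.3867


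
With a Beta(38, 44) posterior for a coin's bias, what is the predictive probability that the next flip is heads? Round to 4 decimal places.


The predictive probability equals the posterior mean.
P(next = heads) = alpha / (alpha + beta)
= 38 / 82 = 0.4634

0.4634


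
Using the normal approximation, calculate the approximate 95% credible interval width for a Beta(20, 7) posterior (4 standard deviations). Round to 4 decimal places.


Var(Beta) = 20*7/(27^2 * 28) = 0.0069
SD = 0.0828
Width ~ 4*SD = 0.3313

0.3313


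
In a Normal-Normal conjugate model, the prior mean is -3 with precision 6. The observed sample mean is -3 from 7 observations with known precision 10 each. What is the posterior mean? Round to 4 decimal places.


Posterior precision = tau0 + n*tau = 6 + 7*10 = 76
Posterior mean = (tau0*mu0 + n*tau*xbar) / posterior_precision
= (6*-3 + 7*10*-3) / 76
= -228 / 76 = -3.0

-3.0


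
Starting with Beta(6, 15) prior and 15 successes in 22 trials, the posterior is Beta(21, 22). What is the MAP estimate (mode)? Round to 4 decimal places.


The mode of Beta(a, b) when a > 1 and b > 1 is (a-1)/(a+b-2)
= (21 - 1) / (21 + 22 - 2)
= 20 / 41
= 0.4878

0.4878


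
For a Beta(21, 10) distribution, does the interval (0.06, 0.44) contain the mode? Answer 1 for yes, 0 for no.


Mode of Beta(a,b) = (a-1)/(a+b-2)
= (21-1)/(21+10-2) = 0.6897
Check: 0.06 <= 0.6897 <= 0.44?
Result: 0

0


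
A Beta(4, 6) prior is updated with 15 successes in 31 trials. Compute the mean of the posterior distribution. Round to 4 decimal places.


After update: Beta(19, 22)
Mean = 19 / (19 + 22) = 19 / 41
= 0.4634

0.4634


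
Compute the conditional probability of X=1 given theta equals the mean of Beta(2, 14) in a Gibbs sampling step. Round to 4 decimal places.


Mean of Beta(2, 14) = 0.125
P(X=1 | theta=0.125) = 0.125

0.125


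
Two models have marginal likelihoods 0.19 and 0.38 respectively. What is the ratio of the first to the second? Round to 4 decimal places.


Evidence ratio = 0.19 / 0.38
= 0.5

0.5


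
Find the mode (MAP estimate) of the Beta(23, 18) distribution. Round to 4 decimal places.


For Beta(a,b) with a,b > 1:
Mode = (a-1)/(a+b-2) = (23-1)/(41-2)
= 22/39 = 0.5641

0.5641


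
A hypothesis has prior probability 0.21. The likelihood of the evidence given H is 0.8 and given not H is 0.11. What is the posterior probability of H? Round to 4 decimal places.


Using Bayes' theorem:
P(E) = 0.21 * 0.8 + 0.79 * 0.11
P(E) = 0.2549
P(H|E) = (0.21 * 0.8) / 0.2549 = 0.6591

0.6591


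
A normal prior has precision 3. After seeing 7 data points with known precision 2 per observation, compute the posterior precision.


In the conjugate normal model, precisions add:
tau_posterior = tau_prior + n * tau_data
= 3 + 7*2 = 17

17


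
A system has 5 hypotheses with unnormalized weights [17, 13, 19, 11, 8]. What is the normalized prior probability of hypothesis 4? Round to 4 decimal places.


The normalized prior is the weight divided by the total.
Total weight = 68
P(H4) = 11 / 68 = 0.1618

0.1618


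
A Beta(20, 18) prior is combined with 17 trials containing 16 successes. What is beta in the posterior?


In conjugate updating:
beta_posterior = beta_prior + (n - k)
= 18 + (17 - 16)
= 18 + 1 = 19

19


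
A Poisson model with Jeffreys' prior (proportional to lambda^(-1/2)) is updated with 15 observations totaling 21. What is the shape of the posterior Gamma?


Posterior = Gamma(0.5 + S, n)
= Gamma(0.5 + 21, 15)
Posterior shape = 0.5 + S = 0.5 + 21 = 21.5

21.5


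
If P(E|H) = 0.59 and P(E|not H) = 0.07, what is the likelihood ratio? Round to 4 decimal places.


Likelihood ratio = P(E|H) / P(E|not H)
= 0.59 / 0.07
= 8.4286

8.4286


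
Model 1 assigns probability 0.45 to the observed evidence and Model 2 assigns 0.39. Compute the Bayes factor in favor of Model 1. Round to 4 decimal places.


BF = P(data|M1) / P(data|M2)
= 0.45 / 0.39 = 1.1538

1.1538


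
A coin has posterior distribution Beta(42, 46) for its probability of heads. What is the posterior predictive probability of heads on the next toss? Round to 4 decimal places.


Posterior predictive = E[theta] = alpha/(alpha+beta)
= 42/88
= 0.4773

0.4773


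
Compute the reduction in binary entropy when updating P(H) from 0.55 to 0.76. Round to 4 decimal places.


H_before = -p*log2(p) - (1-p)*log2(1-p) for p=0.55: 0.9928
H_after for p=0.76: 0.795
Reduction = 0.9928 - 0.795 = 0.1977

0.1977


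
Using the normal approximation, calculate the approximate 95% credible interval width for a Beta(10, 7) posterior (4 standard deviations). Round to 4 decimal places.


Var(Beta) = 10*7/(17^2 * 18) = 0.0135
SD = 0.116
Width ~ 4*SD = 0.464

0.464


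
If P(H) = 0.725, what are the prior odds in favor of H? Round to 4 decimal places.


Prior odds = P(H) / (1 - P(H))
= 0.725 / 0.275
= 2.6364

2.6364


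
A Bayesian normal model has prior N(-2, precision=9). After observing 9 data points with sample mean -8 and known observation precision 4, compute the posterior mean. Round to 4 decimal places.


Posterior mean = (prior_precision * prior_mean + n * data_precision * data_mean) / (prior_precision + n * data_precision)
Numerator = 9*-2 + 9*4*-8 = -306
Denominator = 9 + 9*4 = 45
Posterior mean = -6.8

-6.8


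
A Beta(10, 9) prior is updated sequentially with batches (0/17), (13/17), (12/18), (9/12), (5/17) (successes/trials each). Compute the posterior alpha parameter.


Sequential conjugate updating is equivalent to a single batch update.
Total successes across all batches = 39
alpha_posterior = alpha_prior + total_successes = 10 + 39
= 49

49


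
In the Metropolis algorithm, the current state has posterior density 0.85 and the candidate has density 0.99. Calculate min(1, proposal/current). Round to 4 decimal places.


Ratio = 0.99/0.85 = 1.1647
Acceptance probability = min(1, 1.1647)
= 1.0

1.0


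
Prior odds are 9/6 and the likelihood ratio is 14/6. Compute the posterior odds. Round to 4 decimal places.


Posterior odds = prior odds * likelihood ratio
= (9/6) * (14/6)
= 126 / 36
= 3.5

3.5


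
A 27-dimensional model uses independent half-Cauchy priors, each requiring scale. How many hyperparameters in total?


Per parameter: 1 (scale).
Total = 27 * 1 = 27

27


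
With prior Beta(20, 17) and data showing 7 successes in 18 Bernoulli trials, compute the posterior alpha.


Conjugate update: alpha_posterior = alpha_prior + k
= 20 + 7 = 27

27


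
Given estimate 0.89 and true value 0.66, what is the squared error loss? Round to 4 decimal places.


Squared error = (estimate - true)^2
Difference = 0.23
Loss = 0.23^2 = 0.0529

0.0529


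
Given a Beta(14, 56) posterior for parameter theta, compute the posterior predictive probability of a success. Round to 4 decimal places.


For a Beta-Bernoulli model, the predictive probability is the mean:
P(success) = 14/(14+56) = 14/70 = 0.2

0.2


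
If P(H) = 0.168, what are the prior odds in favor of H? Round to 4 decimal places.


Prior odds = P(H) / (1 - P(H))
= 0.168 / 0.832
= 0.2019

0.2019


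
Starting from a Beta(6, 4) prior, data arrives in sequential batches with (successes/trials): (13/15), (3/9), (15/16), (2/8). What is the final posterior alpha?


In sequential Bayesian updating, we sum all successes.
Total successes = 33
Final alpha = 6 + 33 = 39

39


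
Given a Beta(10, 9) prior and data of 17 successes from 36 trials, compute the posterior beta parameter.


Number of failures = 36 - 17 = 19
Posterior beta = 9 + 19 = 28

28


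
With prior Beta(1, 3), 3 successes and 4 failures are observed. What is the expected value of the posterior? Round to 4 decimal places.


Posterior = Beta(4, 7)
E[theta] = alpha/(alpha+beta)
= 4/11 = 0.3636

0.3636


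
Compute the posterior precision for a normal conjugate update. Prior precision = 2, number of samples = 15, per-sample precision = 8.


tau_post = tau_0 + n * tau
= 2 + 15 * 8 = 122

122


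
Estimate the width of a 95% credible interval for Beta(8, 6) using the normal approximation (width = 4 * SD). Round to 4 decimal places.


For Beta(a,b): Var = ab/((a+b)^2(a+b+1))
Var = 0.0163, SD = 0.1278
Approximate 95% CI width = 4 * 0.1278 = 0.5111

0.5111


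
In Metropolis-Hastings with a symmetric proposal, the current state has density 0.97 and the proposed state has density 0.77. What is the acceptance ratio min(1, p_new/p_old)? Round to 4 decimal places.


Ratio = p_new / p_old = 0.77 / 0.97 = 0.7938
Acceptance = min(1, 0.7938) = 0.7938

0.7938


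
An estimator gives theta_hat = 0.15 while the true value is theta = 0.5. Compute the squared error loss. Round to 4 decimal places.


The squared error loss is (theta_hat - theta)^2
= (0.15 - 0.5)^2
= (-0.35)^2 = 0.1225

0.1225


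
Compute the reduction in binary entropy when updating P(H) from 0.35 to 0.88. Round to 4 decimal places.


H_before = -p*log2(p) - (1-p)*log2(1-p) for p=0.35: 0.9341
H_after for p=0.88: 0.5294
Reduction = 0.9341 - 0.5294 = 0.4047

0.4047


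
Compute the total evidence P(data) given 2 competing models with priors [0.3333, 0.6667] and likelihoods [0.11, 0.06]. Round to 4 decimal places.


Marginal likelihood = sum P(model_i) * P(data|model_i)
Model 1: 0.3333 * 0.11 = 0.0367
Model 2: 0.6667 * 0.06 = 0.04
Total = 0.0767

0.0767
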